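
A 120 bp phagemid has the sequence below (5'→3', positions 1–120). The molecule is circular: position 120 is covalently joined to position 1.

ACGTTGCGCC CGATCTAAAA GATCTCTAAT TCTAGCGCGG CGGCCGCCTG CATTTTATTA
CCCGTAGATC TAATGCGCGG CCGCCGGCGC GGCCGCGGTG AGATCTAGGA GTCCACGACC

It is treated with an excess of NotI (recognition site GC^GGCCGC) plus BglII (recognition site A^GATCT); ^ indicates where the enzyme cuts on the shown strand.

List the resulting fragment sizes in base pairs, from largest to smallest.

39, 25, 21, 12, 12, 11 bp

NotI sites (GCGGCCGC) start at positions 40, 77, 89.
NotI cuts after base 2 of each site, so after positions 41, 78, 90.
BglII sites (AGATCT) start at positions 20, 66, 101.
BglII cuts after the first base of each site, so after positions 20, 66, 101.
Combined cut positions: 20, 41, 66, 78, 90, 101.
Circular molecule, 6 cuts → 6 fragments:
  21–41 → 21 bp
  42–66 → 25 bp
  67–78 → 12 bp
  79–90 → 12 bp
  91–101 → 11 bp
  102–120 then 1–20 → 19 + 20 = 39 bp
Sorted largest to smallest: 39, 25, 21, 12, 12, 11 bp.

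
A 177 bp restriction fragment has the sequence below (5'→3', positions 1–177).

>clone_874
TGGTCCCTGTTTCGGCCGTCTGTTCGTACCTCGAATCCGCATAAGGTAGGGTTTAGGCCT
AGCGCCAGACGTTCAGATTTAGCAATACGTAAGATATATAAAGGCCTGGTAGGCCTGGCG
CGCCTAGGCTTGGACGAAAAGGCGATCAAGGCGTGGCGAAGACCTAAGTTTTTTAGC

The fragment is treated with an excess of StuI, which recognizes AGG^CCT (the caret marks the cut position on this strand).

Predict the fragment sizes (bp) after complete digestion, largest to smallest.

StuI sites (AGGCCT) start at positions 55, 102, 111.
StuI cuts after base 3 of each site, so after positions 57, 104, 113.
Linear molecule, 3 cuts → 4 fragments:
  1–57 → 57 bp
  58–104 → 47 bp
  105–113 → 9 bp
  114–177 → 64 bp
Sorted largest to smallest: 64, 57, 47, 9 bp.

64, 57, 47, 9 bp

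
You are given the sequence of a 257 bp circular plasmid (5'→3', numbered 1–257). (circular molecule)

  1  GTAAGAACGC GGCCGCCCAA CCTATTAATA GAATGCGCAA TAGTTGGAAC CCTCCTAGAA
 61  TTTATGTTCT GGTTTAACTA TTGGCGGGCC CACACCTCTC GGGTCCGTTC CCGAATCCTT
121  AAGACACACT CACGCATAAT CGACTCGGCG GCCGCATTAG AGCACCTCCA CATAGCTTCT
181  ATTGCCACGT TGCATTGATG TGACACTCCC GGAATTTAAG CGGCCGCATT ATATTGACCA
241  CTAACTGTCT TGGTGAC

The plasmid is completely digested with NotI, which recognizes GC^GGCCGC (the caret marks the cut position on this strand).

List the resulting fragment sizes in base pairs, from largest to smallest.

139, 72, 46 bp

NotI sites (GCGGCCGC) start at positions 9, 148, 220.
NotI cuts after base 2 of each site, so after positions 10, 149, 221.
Circular molecule, 3 cuts → 3 fragments:
  11–149 → 139 bp
  150–221 → 72 bp
  222–257 then 1–10 → 36 + 10 = 46 bp
Sorted largest to smallest: 139, 72, 46 bp.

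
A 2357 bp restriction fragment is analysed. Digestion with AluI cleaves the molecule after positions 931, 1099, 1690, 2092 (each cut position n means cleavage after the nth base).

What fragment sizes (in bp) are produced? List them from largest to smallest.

Linear molecule, 4 cuts → 5 fragments:
  931 − 0 = 931 bp
  1099 − 931 = 168 bp
  1690 − 1099 = 591 bp
  2092 − 1690 = 402 bp
  2357 − 2092 = 265 bp
Sorted largest to smallest: 931, 591, 402, 265, 168 bp.

931, 591, 402, 265, 168 bp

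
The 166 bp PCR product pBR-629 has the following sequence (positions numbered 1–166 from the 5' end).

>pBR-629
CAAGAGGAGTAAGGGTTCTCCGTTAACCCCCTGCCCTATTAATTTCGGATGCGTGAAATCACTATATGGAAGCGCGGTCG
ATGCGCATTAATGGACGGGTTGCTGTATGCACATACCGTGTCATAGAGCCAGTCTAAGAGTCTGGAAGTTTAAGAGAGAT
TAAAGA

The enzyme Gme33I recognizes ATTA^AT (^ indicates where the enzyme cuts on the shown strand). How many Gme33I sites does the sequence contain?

2

ATTAAT occurs starting at positions 38, 87.
Gme33I cuts at 2 sites.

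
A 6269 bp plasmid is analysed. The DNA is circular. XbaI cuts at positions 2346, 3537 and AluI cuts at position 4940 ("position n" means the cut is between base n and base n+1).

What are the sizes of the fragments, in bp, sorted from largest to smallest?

3675, 1403, 1191 bp

Combined cut positions (sorted): 2346, 3537, 4940.
Circular molecule, 3 cuts → 3 fragments:
  3537 − 2346 = 1191 bp
  4940 − 3537 = 1403 bp
  wrap: 6269 − 4940 + 2346 = 3675 bp
Sorted largest to smallest: 3675, 1403, 1191 bp.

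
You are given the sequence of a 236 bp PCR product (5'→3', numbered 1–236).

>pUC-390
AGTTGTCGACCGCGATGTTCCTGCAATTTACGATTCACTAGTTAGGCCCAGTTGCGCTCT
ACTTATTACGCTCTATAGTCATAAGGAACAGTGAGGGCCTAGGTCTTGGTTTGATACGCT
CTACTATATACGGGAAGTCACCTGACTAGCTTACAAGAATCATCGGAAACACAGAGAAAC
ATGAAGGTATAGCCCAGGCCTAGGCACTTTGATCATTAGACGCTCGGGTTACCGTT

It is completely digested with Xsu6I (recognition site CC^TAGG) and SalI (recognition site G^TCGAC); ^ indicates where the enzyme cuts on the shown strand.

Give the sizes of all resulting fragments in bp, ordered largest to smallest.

Xsu6I sites (CCTAGG) start at positions 98, 199.
Xsu6I cuts after base 2 of each site, so after positions 99, 200.
The SalI site (GTCGAC) starts at position 5.
SalI cuts after the first base of each site, so after position 5.
Combined cut positions: 5, 99, 200.
Linear molecule, 3 cuts → 4 fragments:
  1–5 → 5 bp
  6–99 → 94 bp
  100–200 → 101 bp
  201–236 → 36 bp
Sorted largest to smallest: 101, 94, 36, 5 bp.

101, 94, 36, 5 bp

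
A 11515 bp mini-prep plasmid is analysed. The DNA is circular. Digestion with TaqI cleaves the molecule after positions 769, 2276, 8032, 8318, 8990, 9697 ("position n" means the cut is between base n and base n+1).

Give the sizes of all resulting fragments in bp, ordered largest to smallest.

5756, 2587, 1507, 707, 672, 286 bp

Circular molecule, 6 cuts → 6 fragments:
  2276 − 769 = 1507 bp
  8032 − 2276 = 5756 bp
  8318 − 8032 = 286 bp
  8990 − 8318 = 672 bp
  9697 − 8990 = 707 bp
  wrap: 11515 − 9697 + 769 = 2587 bp
Sorted largest to smallest: 5756, 2587, 1507, 707, 672, 286 bp.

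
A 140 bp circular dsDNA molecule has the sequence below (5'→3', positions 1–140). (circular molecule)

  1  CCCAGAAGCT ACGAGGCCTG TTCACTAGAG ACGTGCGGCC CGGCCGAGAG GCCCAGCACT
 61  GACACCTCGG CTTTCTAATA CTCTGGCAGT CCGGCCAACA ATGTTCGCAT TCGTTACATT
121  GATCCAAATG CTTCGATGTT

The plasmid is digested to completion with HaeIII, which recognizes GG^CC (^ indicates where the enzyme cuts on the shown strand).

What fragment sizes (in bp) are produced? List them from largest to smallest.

62, 43, 22, 8, 5 bp

HaeIII sites (GGCC) start at positions 15, 37, 42, 50, 93.
HaeIII cuts after base 2 of each site, so after positions 16, 38, 43, 51, 94.
Circular molecule, 5 cuts → 5 fragments:
  17–38 → 22 bp
  39–43 → 5 bp
  44–51 → 8 bp
  52–94 → 43 bp
  95–140 then 1–16 → 46 + 16 = 62 bp
Sorted largest to smallest: 62, 43, 22, 8, 5 bp.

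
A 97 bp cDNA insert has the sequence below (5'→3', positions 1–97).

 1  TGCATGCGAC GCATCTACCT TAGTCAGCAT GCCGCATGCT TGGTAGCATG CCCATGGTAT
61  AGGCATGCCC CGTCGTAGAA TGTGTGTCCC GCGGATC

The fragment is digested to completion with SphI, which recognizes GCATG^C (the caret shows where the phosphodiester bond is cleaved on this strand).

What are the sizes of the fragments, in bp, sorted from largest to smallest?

30, 25, 17, 12, 7, 6 bp

SphI sites (GCATGC) start at positions 2, 27, 34, 46, 63.
SphI cuts after base 5 of each site (before the last base), so after positions 6, 31, 38, 50, 67.
Linear molecule, 5 cuts → 6 fragments:
  1–6 → 6 bp
  7–31 → 25 bp
  32–38 → 7 bp
  39–50 → 12 bp
  51–67 → 17 bp
  68–97 → 30 bp
Sorted largest to smallest: 30, 25, 17, 12, 7, 6 bp.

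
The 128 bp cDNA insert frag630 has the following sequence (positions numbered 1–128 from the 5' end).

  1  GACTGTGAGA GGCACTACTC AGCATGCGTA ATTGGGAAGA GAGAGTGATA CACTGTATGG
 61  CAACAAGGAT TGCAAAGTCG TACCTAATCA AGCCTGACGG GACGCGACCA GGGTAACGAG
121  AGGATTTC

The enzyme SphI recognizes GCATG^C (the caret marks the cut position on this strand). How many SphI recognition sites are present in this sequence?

1

GCATGC occurs starting at position 22.
SphI cuts at 1 site.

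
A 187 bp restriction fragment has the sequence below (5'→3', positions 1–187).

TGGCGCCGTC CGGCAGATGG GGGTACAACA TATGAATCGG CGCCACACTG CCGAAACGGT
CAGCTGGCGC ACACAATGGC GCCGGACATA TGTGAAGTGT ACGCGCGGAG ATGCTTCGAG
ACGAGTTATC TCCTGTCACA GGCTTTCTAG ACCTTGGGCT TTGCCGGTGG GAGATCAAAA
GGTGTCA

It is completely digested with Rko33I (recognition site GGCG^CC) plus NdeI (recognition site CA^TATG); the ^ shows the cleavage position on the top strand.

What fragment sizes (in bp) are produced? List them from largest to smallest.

Rko33I sites (GGCGCC) start at positions 2, 39, 78.
Rko33I cuts after base 4 of each site, so after positions 5, 42, 81.
NdeI sites (CATATG) start at positions 29, 87.
NdeI cuts after base 2 of each site, so after positions 30, 88.
Combined cut positions: 5, 30, 42, 81, 88.
Linear molecule, 5 cuts → 6 fragments:
  1–5 → 5 bp
  6–30 → 25 bp
  31–42 → 12 bp
  43–81 → 39 bp
  82–88 → 7 bp
  89–187 → 99 bp
Sorted largest to smallest: 99, 39, 25, 12, 7, 5 bp.

99, 39, 25, 12, 7, 5 bp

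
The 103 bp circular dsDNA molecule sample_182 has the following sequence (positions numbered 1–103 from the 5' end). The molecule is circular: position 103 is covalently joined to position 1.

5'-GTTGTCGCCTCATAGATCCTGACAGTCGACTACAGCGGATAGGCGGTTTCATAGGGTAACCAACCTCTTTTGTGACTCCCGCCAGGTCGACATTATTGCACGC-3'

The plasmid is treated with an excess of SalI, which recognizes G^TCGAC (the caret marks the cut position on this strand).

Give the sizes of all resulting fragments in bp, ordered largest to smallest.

SalI sites (GTCGAC) start at positions 25, 86.
SalI cuts after the first base of each site, so after positions 25, 86.
Circular molecule, 2 cuts → 2 fragments:
  26–86 → 61 bp
  87–103 then 1–25 → 17 + 25 = 42 bp
Sorted largest to smallest: 61, 42 bp.

61, 42 bp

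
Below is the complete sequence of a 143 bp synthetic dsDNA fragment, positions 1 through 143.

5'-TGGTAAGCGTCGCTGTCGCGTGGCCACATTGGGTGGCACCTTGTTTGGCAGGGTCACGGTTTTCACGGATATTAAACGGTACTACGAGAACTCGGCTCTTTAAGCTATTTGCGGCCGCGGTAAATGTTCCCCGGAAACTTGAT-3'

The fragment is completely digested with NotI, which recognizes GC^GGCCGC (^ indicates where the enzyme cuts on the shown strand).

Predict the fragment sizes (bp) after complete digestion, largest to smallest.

112, 31 bp

The NotI site (GCGGCCGC) starts at position 111.
NotI cuts after base 2 of each site, so after position 112.
Linear molecule, 1 cut → 2 fragments:
  1–112 → 112 bp
  113–143 → 31 bp
Sorted largest to smallest: 112, 31 bp.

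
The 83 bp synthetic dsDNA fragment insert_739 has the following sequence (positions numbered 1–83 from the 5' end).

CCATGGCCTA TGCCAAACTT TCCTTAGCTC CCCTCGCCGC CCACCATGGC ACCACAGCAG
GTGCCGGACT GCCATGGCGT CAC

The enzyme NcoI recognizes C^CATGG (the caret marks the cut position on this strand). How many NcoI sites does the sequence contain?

3

CCATGG occurs starting at positions 1, 44, 72.
NcoI cuts at 3 sites.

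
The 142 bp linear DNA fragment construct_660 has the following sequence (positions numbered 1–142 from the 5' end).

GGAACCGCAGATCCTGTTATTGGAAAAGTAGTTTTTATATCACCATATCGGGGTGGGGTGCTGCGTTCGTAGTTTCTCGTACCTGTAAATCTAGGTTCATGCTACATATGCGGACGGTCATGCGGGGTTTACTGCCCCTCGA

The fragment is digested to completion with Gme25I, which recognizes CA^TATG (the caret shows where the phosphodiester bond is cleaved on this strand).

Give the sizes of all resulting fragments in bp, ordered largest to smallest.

106, 36 bp

The Gme25I site (CATATG) starts at position 105.
Gme25I cuts after base 2 of each site, so after position 106.
Linear molecule, 1 cut → 2 fragments:
  1–106 → 106 bp
  107–142 → 36 bp
Sorted largest to smallest: 106, 36 bp.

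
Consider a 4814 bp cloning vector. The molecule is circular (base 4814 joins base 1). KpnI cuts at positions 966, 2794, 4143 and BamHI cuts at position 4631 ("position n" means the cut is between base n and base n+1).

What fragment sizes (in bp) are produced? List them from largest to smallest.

Combined cut positions (sorted): 966, 2794, 4143, 4631.
Circular molecule, 4 cuts → 4 fragments:
  2794 − 966 = 1828 bp
  4143 − 2794 = 1349 bp
  4631 − 4143 = 488 bp
  wrap: 4814 − 4631 + 966 = 1149 bp
Sorted largest to smallest: 1828, 1349, 1149, 488 bp.

1828, 1349, 1149, 488 bp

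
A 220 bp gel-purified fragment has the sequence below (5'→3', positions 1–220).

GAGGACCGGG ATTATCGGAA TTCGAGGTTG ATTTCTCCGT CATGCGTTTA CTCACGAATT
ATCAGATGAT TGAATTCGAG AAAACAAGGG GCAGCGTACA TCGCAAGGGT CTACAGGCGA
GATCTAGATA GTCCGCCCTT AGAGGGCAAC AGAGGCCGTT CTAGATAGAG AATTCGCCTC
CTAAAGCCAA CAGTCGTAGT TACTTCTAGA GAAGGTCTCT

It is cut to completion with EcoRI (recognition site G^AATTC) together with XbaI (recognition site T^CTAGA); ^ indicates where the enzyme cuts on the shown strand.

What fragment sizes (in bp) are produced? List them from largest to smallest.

54, 51, 37, 35, 18, 15, 10 bp

EcoRI sites (GAATTC) start at positions 18, 72, 170.
EcoRI cuts after the first base of each site, so after positions 18, 72, 170.
XbaI sites (TCTAGA) start at positions 123, 160, 205.
XbaI cuts after the first base of each site, so after positions 123, 160, 205.
Combined cut positions: 18, 72, 123, 160, 170, 205.
Linear molecule, 6 cuts → 7 fragments:
  1–18 → 18 bp
  19–72 → 54 bp
  73–123 → 51 bp
  124–160 → 37 bp
  161–170 → 10 bp
  171–205 → 35 bp
  206–220 → 15 bp
Sorted largest to smallest: 54, 51, 37, 35, 18, 15, 10 bp.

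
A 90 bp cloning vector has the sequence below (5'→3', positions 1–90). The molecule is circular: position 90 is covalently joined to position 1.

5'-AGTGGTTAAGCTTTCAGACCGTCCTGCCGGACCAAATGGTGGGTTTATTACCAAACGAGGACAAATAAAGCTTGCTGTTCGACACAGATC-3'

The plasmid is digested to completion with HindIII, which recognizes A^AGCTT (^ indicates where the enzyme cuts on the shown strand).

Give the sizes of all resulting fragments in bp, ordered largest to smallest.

60, 30 bp

HindIII sites (AAGCTT) start at positions 8, 68.
HindIII cuts after the first base of each site, so after positions 8, 68.
Circular molecule, 2 cuts → 2 fragments:
  9–68 → 60 bp
  69–90 then 1–8 → 22 + 8 = 30 bp
Sorted largest to smallest: 60, 30 bp.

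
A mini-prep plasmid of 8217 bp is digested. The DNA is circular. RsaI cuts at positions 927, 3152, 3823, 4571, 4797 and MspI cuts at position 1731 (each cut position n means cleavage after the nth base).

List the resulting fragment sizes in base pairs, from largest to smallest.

4347, 1421, 804, 748, 671, 226 bp

Combined cut positions (sorted): 927, 1731, 3152, 3823, 4571, 4797.
Circular molecule, 6 cuts → 6 fragments:
  1731 − 927 = 804 bp
  3152 − 1731 = 1421 bp
  3823 − 3152 = 671 bp
  4571 − 3823 = 748 bp
  4797 − 4571 = 226 bp
  wrap: 8217 − 4797 + 927 = 4347 bp
Sorted largest to smallest: 4347, 1421, 804, 748, 671, 226 bp.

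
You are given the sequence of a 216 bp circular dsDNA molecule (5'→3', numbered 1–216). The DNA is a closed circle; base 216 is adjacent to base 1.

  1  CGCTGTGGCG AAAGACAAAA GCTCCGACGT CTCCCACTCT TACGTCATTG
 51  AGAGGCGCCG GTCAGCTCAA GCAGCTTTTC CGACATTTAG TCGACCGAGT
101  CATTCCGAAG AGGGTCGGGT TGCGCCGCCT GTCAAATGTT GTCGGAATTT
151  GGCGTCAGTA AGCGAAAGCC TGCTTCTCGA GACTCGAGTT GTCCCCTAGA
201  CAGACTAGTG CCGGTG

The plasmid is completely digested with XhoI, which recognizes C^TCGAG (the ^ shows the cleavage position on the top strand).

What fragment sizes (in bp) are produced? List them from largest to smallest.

XhoI sites (CTCGAG) start at positions 176, 183.
XhoI cuts after the first base of each site, so after positions 176, 183.
Circular molecule, 2 cuts → 2 fragments:
  177–183 → 7 bp
  184–216 then 1–176 → 33 + 176 = 209 bp
Sorted largest to smallest: 209, 7 bp.

209, 7 bp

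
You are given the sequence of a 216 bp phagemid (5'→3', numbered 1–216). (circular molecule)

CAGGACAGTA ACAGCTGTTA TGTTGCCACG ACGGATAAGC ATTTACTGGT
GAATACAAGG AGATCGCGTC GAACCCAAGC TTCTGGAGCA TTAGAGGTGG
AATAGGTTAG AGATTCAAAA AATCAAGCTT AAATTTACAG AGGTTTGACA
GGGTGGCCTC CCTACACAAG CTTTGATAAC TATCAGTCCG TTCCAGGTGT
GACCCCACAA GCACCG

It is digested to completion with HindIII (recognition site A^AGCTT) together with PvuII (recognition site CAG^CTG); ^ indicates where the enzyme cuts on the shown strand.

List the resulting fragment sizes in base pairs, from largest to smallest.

63, 62, 48, 43 bp

HindIII sites (AAGCTT) start at positions 77, 125, 168.
HindIII cuts after the first base of each site, so after positions 77, 125, 168.
The PvuII site (CAGCTG) starts at position 12.
PvuII cuts after base 3 of each site, so after position 14.
Combined cut positions: 14, 77, 125, 168.
Circular molecule, 4 cuts → 4 fragments:
  15–77 → 63 bp
  78–125 → 48 bp
  126–168 → 43 bp
  169–216 then 1–14 → 48 + 14 = 62 bp
Sorted largest to smallest: 63, 62, 48, 43 bp.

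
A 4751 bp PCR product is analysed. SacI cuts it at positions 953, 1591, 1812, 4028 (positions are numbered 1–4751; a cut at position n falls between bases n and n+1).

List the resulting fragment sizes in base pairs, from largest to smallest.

2216, 953, 723, 638, 221 bp

Linear molecule, 4 cuts → 5 fragments:
  953 − 0 = 953 bp
  1591 − 953 = 638 bp
  1812 − 1591 = 221 bp
  4028 − 1812 = 2216 bp
  4751 − 4028 = 723 bp
Sorted largest to smallest: 2216, 953, 723, 638, 221 bp.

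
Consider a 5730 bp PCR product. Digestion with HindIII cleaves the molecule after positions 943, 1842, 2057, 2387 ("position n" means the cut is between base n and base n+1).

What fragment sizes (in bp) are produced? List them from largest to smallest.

3343, 943, 899, 330, 215 bp

Linear molecule, 4 cuts → 5 fragments:
  943 − 0 = 943 bp
  1842 − 943 = 899 bp
  2057 − 1842 = 215 bp
  2387 − 2057 = 330 bp
  5730 − 2387 = 3343 bp
Sorted largest to smallest: 3343, 943, 899, 330, 215 bp.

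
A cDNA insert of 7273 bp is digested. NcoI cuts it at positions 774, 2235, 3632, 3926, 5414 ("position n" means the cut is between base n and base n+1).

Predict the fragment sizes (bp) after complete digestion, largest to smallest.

Linear molecule, 5 cuts → 6 fragments:
  774 − 0 = 774 bp
  2235 − 774 = 1461 bp
  3632 − 2235 = 1397 bp
  3926 − 3632 = 294 bp
  5414 − 3926 = 1488 bp
  7273 − 5414 = 1859 bp
Sorted largest to smallest: 1859, 1488, 1461, 1397, 774, 294 bp.

1859, 1488, 1461, 1397, 774, 294 bp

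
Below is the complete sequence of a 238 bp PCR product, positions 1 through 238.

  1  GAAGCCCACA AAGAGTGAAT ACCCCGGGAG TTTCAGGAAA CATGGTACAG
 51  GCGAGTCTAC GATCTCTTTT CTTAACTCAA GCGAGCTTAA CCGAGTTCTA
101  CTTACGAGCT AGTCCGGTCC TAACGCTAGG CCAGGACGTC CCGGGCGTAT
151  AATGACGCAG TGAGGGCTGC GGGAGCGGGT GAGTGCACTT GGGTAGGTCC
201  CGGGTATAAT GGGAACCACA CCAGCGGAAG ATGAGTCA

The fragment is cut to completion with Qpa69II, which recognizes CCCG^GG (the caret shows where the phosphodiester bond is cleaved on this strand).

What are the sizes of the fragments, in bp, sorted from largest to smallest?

117, 59, 36, 26 bp

Qpa69II sites (CCCGGG) start at positions 23, 140, 199.
Qpa69II cuts after base 4 of each site, so after positions 26, 143, 202.
Linear molecule, 3 cuts → 4 fragments:
  1–26 → 26 bp
  27–143 → 117 bp
  144–202 → 59 bp
  203–238 → 36 bp
Sorted largest to smallest: 117, 59, 36, 26 bp.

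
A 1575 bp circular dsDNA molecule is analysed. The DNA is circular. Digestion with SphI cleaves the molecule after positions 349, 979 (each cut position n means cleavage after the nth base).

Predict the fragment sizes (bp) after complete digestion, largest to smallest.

945, 630 bp

Circular molecule, 2 cuts → 2 fragments:
  979 − 349 = 630 bp
  wrap: 1575 − 979 + 349 = 945 bp
Sorted largest to smallest: 945, 630 bp.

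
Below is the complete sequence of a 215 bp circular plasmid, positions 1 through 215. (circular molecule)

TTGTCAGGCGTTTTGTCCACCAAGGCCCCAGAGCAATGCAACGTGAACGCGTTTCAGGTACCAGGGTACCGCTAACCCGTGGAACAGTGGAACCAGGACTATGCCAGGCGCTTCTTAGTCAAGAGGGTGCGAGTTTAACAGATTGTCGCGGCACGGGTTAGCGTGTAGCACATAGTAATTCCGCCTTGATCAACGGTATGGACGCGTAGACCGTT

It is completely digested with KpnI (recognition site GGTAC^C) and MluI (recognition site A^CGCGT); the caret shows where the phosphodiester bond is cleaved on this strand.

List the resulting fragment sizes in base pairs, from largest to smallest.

133, 60, 14, 8 bp

KpnI sites (GGTACC) start at positions 57, 65.
KpnI cuts after base 5 of each site (before the last base), so after positions 61, 69.
MluI sites (ACGCGT) start at positions 47, 202.
MluI cuts after the first base of each site, so after positions 47, 202.
Combined cut positions: 47, 61, 69, 202.
Circular molecule, 4 cuts → 4 fragments:
  48–61 → 14 bp
  62–69 → 8 bp
  70–202 → 133 bp
  203–215 then 1–47 → 13 + 47 = 60 bp
Sorted largest to smallest: 133, 60, 14, 8 bp.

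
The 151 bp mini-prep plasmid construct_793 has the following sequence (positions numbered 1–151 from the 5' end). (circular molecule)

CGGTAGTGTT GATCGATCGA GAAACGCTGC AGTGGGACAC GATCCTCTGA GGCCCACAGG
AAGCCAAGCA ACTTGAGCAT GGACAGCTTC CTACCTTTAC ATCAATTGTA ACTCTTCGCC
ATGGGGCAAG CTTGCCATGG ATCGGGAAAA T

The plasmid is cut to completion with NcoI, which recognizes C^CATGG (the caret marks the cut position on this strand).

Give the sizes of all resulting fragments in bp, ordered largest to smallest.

NcoI sites (CCATGG) start at positions 119, 135.
NcoI cuts after the first base of each site, so after positions 119, 135.
Circular molecule, 2 cuts → 2 fragments:
  120–135 → 16 bp
  136–151 then 1–119 → 16 + 119 = 135 bp
Sorted largest to smallest: 135, 16 bp.

135, 16 bp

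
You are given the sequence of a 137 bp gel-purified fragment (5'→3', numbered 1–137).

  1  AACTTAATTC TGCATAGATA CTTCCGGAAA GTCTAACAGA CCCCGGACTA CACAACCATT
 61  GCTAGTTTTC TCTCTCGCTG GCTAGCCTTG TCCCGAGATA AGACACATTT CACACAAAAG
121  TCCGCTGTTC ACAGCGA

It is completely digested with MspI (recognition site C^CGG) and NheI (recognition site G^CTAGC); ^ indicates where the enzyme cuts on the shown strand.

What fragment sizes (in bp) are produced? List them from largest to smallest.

MspI sites (CCGG) start at positions 24, 43.
MspI cuts after the first base of each site, so after positions 24, 43.
The NheI site (GCTAGC) starts at position 81.
NheI cuts after the first base of each site, so after position 81.
Combined cut positions: 24, 43, 81.
Linear molecule, 3 cuts → 4 fragments:
  1–24 → 24 bp
  25–43 → 19 bp
  44–81 → 38 bp
  82–137 → 56 bp
Sorted largest to smallest: 56, 38, 24, 19 bp.

56, 38, 24, 19 bp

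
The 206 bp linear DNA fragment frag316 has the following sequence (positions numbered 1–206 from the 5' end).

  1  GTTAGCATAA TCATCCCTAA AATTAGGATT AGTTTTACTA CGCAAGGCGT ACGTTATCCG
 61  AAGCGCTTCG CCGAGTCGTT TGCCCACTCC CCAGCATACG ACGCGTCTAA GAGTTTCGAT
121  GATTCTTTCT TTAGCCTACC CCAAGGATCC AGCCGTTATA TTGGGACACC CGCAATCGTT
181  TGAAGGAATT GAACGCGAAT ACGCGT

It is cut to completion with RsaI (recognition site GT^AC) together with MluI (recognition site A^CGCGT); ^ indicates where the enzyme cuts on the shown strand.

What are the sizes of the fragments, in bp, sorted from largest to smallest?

100, 51, 50, 5 bp

The RsaI site (GTAC) starts at position 49.
RsaI cuts after base 2 of each site, so after position 50.
MluI sites (ACGCGT) start at positions 101, 201.
MluI cuts after the first base of each site, so after positions 101, 201.
Combined cut positions: 50, 101, 201.
Linear molecule, 3 cuts → 4 fragments:
  1–50 → 50 bp
  51–101 → 51 bp
  102–201 → 100 bp
  202–206 → 5 bp
Sorted largest to smallest: 100, 51, 50, 5 bp.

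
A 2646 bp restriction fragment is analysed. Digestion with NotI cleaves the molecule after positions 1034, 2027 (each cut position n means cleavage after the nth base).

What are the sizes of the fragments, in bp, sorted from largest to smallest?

1034, 993, 619 bp

Linear molecule, 2 cuts → 3 fragments:
  1034 − 0 = 1034 bp
  2027 − 1034 = 993 bp
  2646 − 2027 = 619 bp
Sorted largest to smallest: 1034, 993, 619 bp.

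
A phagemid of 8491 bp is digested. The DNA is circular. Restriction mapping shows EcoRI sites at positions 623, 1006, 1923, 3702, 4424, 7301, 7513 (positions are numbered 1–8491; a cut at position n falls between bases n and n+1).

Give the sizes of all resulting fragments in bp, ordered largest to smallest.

Circular molecule, 7 cuts → 7 fragments:
  1006 − 623 = 383 bp
  1923 − 1006 = 917 bp
  3702 − 1923 = 1779 bp
  4424 − 3702 = 722 bp
  7301 − 4424 = 2877 bp
  7513 − 7301 = 212 bp
  wrap: 8491 − 7513 + 623 = 1601 bp
Sorted largest to smallest: 2877, 1779, 1601, 917, 722, 383, 212 bp.

2877, 1779, 1601, 917, 722, 383, 212 bp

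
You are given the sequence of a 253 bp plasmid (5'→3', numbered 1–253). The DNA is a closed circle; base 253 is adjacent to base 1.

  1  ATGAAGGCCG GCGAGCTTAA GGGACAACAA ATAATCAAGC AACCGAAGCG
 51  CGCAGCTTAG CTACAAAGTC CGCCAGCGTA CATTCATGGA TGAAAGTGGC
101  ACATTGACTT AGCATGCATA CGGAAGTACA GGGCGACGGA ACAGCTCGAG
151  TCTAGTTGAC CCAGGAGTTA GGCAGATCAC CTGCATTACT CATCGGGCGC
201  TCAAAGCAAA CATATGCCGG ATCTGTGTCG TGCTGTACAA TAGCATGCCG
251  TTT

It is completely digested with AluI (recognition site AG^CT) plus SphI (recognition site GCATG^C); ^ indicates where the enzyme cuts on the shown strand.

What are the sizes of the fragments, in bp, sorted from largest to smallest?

AluI sites (AGCT) start at positions 14, 54, 59, 143.
AluI cuts after base 2 of each site, so after positions 15, 55, 60, 144.
SphI sites (GCATGC) start at positions 112, 243.
SphI cuts after base 5 of each site (before the last base), so after positions 116, 247.
Combined cut positions: 15, 55, 60, 116, 144, 247.
Circular molecule, 6 cuts → 6 fragments:
  16–55 → 40 bp
  56–60 → 5 bp
  61–116 → 56 bp
  117–144 → 28 bp
  145–247 → 103 bp
  248–253 then 1–15 → 6 + 15 = 21 bp
Sorted largest to smallest: 103, 56, 40, 28, 21, 5 bp.

103, 56, 40, 28, 21, 5 bp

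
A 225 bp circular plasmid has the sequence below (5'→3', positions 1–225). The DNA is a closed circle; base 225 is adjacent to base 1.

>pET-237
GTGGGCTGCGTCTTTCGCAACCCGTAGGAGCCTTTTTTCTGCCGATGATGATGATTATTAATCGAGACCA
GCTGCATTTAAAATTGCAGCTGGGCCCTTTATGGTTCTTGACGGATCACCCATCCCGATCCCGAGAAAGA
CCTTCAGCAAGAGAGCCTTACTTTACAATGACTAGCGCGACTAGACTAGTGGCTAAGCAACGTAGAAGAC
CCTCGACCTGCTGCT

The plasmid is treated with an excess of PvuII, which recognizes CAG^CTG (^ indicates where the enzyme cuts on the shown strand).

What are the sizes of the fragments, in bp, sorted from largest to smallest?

207, 18 bp

PvuII sites (CAGCTG) start at positions 69, 87.
PvuII cuts after base 3 of each site, so after positions 71, 89.
Circular molecule, 2 cuts → 2 fragments:
  72–89 → 18 bp
  90–225 then 1–71 → 136 + 71 = 207 bp
Sorted largest to smallest: 207, 18 bp.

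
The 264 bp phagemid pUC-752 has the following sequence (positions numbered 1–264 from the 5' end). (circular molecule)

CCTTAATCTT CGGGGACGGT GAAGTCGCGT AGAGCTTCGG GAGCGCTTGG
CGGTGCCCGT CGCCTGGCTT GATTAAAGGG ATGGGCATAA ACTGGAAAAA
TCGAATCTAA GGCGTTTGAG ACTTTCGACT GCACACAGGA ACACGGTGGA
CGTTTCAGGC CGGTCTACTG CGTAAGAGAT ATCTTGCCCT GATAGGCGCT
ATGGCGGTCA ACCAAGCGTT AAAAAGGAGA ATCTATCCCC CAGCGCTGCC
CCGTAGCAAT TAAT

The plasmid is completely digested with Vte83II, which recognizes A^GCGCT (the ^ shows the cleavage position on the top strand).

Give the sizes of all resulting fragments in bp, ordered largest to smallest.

200, 64 bp

Vte83II sites (AGCGCT) start at positions 42, 242.
Vte83II cuts after the first base of each site, so after positions 42, 242.
Circular molecule, 2 cuts → 2 fragments:
  43–242 → 200 bp
  243–264 then 1–42 → 22 + 42 = 64 bp
Sorted largest to smallest: 200, 64 bp.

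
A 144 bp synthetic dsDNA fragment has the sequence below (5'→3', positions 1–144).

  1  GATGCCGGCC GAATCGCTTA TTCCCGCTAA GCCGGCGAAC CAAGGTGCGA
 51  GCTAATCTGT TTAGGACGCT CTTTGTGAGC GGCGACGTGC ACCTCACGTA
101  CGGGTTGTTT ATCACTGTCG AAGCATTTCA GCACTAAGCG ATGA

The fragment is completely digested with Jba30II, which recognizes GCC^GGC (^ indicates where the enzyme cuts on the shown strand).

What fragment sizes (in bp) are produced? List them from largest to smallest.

Jba30II sites (GCCGGC) start at positions 4, 31.
Jba30II cuts after base 3 of each site, so after positions 6, 33.
Linear molecule, 2 cuts → 3 fragments:
  1–6 → 6 bp
  7–33 → 27 bp
  34–144 → 111 bp
Sorted largest to smallest: 111, 27, 6 bp.

111, 27, 6 bp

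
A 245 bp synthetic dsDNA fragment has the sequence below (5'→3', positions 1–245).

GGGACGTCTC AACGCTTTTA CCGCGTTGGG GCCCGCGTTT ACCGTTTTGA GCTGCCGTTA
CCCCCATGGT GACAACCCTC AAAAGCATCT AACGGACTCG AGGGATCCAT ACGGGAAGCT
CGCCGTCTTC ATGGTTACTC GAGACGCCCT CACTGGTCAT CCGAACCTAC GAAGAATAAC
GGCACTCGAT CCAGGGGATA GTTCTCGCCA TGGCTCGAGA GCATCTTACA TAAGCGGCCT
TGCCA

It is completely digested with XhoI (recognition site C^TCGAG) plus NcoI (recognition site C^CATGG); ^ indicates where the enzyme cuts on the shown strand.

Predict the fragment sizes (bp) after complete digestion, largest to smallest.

70, 64, 41, 33, 31, 6 bp

XhoI sites (CTCGAG) start at positions 97, 138, 214.
XhoI cuts after the first base of each site, so after positions 97, 138, 214.
NcoI sites (CCATGG) start at positions 64, 208.
NcoI cuts after the first base of each site, so after positions 64, 208.
Combined cut positions: 64, 97, 138, 208, 214.
Linear molecule, 5 cuts → 6 fragments:
  1–64 → 64 bp
  65–97 → 33 bp
  98–138 → 41 bp
  139–208 → 70 bp
  209–214 → 6 bp
  215–245 → 31 bp
Sorted largest to smallest: 70, 64, 41, 33, 31, 6 bp.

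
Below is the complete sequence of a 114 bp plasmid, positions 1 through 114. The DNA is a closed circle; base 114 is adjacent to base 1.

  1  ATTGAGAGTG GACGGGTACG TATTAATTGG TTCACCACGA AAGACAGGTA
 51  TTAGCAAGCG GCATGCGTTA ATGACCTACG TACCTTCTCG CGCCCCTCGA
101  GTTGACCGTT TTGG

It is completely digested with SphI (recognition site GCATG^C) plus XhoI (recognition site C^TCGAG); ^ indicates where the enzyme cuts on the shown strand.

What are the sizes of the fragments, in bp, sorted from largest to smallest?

83, 31 bp

The SphI site (GCATGC) starts at position 61.
SphI cuts after base 5 of each site (before the last base), so after position 65.
The XhoI site (CTCGAG) starts at position 96.
XhoI cuts after the first base of each site, so after position 96.
Combined cut positions: 65, 96.
Circular molecule, 2 cuts → 2 fragments:
  66–96 → 31 bp
  97–114 then 1–65 → 18 + 65 = 83 bp
Sorted largest to smallest: 83, 31 bp.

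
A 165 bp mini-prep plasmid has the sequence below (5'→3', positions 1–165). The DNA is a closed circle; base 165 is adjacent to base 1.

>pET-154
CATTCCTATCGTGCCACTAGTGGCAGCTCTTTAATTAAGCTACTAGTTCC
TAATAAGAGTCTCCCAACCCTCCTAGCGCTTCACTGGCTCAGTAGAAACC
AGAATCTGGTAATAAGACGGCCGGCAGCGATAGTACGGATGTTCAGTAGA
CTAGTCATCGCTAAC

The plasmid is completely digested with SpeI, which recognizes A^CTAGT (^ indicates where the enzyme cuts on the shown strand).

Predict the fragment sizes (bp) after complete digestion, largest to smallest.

108, 31, 26 bp

SpeI sites (ACTAGT) start at positions 16, 42, 150.
SpeI cuts after the first base of each site, so after positions 16, 42, 150.
Circular molecule, 3 cuts → 3 fragments:
  17–42 → 26 bp
  43–150 → 108 bp
  151–165 then 1–16 → 15 + 16 = 31 bp
Sorted largest to smallest: 108, 31, 26 bp.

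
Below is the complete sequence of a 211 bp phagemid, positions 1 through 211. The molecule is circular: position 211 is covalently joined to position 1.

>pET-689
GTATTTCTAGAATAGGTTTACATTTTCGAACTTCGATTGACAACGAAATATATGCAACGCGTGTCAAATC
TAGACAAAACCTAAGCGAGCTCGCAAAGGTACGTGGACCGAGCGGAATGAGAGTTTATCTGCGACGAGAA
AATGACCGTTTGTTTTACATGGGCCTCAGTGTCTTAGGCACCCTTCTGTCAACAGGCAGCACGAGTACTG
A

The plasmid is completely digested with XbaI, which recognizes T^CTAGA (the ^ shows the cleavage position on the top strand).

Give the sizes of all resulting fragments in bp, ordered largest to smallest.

148, 63 bp

XbaI sites (TCTAGA) start at positions 6, 69.
XbaI cuts after the first base of each site, so after positions 6, 69.
Circular molecule, 2 cuts → 2 fragments:
  7–69 → 63 bp
  70–211 then 1–6 → 142 + 6 = 148 bp
Sorted largest to smallest: 148, 63 bp.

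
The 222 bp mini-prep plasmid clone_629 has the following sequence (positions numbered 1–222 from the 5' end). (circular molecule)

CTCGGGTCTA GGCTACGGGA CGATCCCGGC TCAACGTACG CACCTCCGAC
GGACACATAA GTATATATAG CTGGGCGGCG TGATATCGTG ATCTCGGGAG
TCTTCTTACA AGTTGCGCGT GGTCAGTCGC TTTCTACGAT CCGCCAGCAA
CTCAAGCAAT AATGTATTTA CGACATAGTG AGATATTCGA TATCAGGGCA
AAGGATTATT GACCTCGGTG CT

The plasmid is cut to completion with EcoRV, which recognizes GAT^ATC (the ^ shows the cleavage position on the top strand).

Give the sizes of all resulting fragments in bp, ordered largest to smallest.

115, 107 bp

EcoRV sites (GATATC) start at positions 82, 189.
EcoRV cuts after base 3 of each site, so after positions 84, 191.
Circular molecule, 2 cuts → 2 fragments:
  85–191 → 107 bp
  192–222 then 1–84 → 31 + 84 = 115 bp
Sorted largest to smallest: 115, 107 bp.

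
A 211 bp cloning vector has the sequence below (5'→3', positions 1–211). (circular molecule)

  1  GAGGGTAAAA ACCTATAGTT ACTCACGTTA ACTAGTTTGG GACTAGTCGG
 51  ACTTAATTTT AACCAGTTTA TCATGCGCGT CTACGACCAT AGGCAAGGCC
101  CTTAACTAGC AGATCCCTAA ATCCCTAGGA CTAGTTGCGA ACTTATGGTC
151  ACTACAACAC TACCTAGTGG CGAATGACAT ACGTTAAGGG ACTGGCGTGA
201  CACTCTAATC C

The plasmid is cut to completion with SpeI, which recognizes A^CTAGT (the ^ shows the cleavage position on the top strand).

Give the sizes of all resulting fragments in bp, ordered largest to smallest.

112, 88, 11 bp

SpeI sites (ACTAGT) start at positions 31, 42, 130.
SpeI cuts after the first base of each site, so after positions 31, 42, 130.
Circular molecule, 3 cuts → 3 fragments:
  32–42 → 11 bp
  43–130 → 88 bp
  131–211 then 1–31 → 81 + 31 = 112 bp
Sorted largest to smallest: 112, 88, 11 bp.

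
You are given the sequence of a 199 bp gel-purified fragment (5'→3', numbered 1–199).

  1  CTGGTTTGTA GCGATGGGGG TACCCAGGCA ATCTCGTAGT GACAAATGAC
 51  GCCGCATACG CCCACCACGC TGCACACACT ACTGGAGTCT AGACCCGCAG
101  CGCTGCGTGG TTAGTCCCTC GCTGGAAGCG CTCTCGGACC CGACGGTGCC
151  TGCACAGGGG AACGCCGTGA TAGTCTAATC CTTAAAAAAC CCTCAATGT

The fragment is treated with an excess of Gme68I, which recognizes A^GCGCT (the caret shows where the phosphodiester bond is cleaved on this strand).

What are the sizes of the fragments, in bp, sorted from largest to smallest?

Gme68I sites (AGCGCT) start at positions 99, 127.
Gme68I cuts after the first base of each site, so after positions 99, 127.
Linear molecule, 2 cuts → 3 fragments:
  1–99 → 99 bp
  100–127 → 28 bp
  128–199 → 72 bp
Sorted largest to smallest: 99, 72, 28 bp.

99, 72, 28 bp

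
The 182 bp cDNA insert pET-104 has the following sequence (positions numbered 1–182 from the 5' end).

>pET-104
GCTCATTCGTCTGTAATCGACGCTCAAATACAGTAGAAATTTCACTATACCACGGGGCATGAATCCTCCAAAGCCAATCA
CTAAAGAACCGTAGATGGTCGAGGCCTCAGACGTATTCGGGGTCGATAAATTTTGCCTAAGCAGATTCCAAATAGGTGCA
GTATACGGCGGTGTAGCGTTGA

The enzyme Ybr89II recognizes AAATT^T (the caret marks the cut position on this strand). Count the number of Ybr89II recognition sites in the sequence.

AAATTT occurs starting at positions 37, 128.
Ybr89II cuts at 2 sites.

2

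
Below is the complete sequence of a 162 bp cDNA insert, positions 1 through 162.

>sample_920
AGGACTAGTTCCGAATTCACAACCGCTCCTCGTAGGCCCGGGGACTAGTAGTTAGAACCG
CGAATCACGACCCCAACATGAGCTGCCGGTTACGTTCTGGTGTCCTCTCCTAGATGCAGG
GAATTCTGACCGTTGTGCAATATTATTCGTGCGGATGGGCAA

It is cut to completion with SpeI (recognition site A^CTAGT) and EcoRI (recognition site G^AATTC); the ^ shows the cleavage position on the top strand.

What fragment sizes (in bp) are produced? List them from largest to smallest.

SpeI sites (ACTAGT) start at positions 4, 44.
SpeI cuts after the first base of each site, so after positions 4, 44.
EcoRI sites (GAATTC) start at positions 13, 121.
EcoRI cuts after the first base of each site, so after positions 13, 121.
Combined cut positions: 4, 13, 44, 121.
Linear molecule, 4 cuts → 5 fragments:
  1–4 → 4 bp
  5–13 → 9 bp
  14–44 → 31 bp
  45–121 → 77 bp
  122–162 → 41 bp
Sorted largest to smallest: 77, 41, 31, 9, 4 bp.

77, 41, 31, 9, 4 bp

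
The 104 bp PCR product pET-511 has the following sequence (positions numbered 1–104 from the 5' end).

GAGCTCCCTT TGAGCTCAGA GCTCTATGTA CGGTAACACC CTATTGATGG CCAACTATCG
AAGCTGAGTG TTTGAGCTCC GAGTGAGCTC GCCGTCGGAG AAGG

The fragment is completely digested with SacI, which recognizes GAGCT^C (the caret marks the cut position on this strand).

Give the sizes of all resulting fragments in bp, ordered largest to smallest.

SacI sites (GAGCTC) start at positions 1, 12, 19, 74, 85.
SacI cuts after base 5 of each site (before the last base), so after positions 5, 16, 23, 78, 89.
Linear molecule, 5 cuts → 6 fragments:
  1–5 → 5 bp
  6–16 → 11 bp
  17–23 → 7 bp
  24–78 → 55 bp
  79–89 → 11 bp
  90–104 → 15 bp
Sorted largest to smallest: 55, 15, 11, 11, 7, 5 bp.

55, 15, 11, 11, 7, 5 bp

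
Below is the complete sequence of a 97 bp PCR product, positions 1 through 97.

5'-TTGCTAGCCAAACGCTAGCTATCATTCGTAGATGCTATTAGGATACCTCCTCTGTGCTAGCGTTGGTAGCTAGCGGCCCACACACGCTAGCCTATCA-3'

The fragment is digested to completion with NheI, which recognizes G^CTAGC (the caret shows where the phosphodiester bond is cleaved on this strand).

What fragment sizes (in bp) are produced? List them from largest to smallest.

NheI sites (GCTAGC) start at positions 3, 14, 56, 69, 86.
NheI cuts after the first base of each site, so after positions 3, 14, 56, 69, 86.
Linear molecule, 5 cuts → 6 fragments:
  1–3 → 3 bp
  4–14 → 11 bp
  15–56 → 42 bp
  57–69 → 13 bp
  70–86 → 17 bp
  87–97 → 11 bp
Sorted largest to smallest: 42, 17, 13, 11, 11, 3 bp.

42, 17, 13, 11, 11, 3 bp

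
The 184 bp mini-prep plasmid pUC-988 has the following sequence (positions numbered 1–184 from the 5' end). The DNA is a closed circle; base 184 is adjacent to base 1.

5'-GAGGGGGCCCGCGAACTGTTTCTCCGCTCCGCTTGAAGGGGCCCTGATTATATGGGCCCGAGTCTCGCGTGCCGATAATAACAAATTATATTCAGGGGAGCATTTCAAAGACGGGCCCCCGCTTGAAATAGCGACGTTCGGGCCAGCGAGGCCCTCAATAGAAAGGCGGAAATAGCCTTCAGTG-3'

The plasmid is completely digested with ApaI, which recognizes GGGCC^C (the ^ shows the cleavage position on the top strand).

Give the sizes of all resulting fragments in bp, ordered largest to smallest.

76, 59, 34, 15 bp

ApaI sites (GGGCCC) start at positions 5, 39, 54, 113.
ApaI cuts after base 5 of each site (before the last base), so after positions 9, 43, 58, 117.
Circular molecule, 4 cuts → 4 fragments:
  10–43 → 34 bp
  44–58 → 15 bp
  59–117 → 59 bp
  118–184 then 1–9 → 67 + 9 = 76 bp
Sorted largest to smallest: 76, 59, 34, 15 bp.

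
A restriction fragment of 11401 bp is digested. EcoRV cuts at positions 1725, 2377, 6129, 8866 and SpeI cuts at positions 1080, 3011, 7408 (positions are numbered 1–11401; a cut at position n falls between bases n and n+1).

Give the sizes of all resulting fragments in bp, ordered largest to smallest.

3118, 2535, 1458, 1279, 1080, 652, 645, 634 bp

Combined cut positions (sorted): 1080, 1725, 2377, 3011, 6129, 7408, 8866.
Linear molecule, 7 cuts → 8 fragments:
  1080 − 0 = 1080 bp
  1725 − 1080 = 645 bp
  2377 − 1725 = 652 bp
  3011 − 2377 = 634 bp
  6129 − 3011 = 3118 bp
  7408 − 6129 = 1279 bp
  8866 − 7408 = 1458 bp
  11401 − 8866 = 2535 bp
Sorted largest to smallest: 3118, 2535, 1458, 1279, 1080, 652, 645, 634 bp.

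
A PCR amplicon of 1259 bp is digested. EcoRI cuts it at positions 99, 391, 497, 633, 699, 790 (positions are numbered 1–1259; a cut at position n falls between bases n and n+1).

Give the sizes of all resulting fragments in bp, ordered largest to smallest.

Linear molecule, 6 cuts → 7 fragments:
  99 − 0 = 99 bp
  391 − 99 = 292 bp
  497 − 391 = 106 bp
  633 − 497 = 136 bp
  699 − 633 = 66 bp
  790 − 699 = 91 bp
  1259 − 790 = 469 bp
Sorted largest to smallest: 469, 292, 136, 106, 99, 91, 66 bp.

469, 292, 136, 106, 99, 91, 66 bp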